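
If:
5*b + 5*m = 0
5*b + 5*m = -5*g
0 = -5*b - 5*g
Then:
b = 0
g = 0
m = 0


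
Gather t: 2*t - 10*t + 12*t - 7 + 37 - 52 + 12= 4*t - 10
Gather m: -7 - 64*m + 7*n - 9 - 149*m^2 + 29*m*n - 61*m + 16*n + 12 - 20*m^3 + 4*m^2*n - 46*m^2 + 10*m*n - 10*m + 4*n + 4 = -20*m^3 + m^2*(4*n - 195) + m*(39*n - 135) + 27*n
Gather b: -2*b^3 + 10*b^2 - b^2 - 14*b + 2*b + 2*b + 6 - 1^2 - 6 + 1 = -2*b^3 + 9*b^2 - 10*b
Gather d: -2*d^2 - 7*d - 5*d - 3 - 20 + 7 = -2*d^2 - 12*d - 16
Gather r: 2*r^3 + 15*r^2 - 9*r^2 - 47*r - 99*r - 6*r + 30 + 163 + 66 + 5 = 2*r^3 + 6*r^2 - 152*r + 264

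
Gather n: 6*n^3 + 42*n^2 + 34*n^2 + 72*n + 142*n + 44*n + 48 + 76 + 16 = 6*n^3 + 76*n^2 + 258*n + 140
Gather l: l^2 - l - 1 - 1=l^2 - l - 2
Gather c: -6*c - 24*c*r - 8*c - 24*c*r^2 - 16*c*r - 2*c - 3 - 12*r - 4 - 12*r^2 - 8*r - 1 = c*(-24*r^2 - 40*r - 16) - 12*r^2 - 20*r - 8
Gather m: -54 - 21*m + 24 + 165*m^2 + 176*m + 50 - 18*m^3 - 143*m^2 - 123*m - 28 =-18*m^3 + 22*m^2 + 32*m - 8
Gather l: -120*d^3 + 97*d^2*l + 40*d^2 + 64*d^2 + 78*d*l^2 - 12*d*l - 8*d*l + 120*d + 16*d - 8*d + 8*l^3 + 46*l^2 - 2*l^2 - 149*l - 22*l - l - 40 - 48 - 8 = -120*d^3 + 104*d^2 + 128*d + 8*l^3 + l^2*(78*d + 44) + l*(97*d^2 - 20*d - 172) - 96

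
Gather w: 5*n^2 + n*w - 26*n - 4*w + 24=5*n^2 - 26*n + w*(n - 4) + 24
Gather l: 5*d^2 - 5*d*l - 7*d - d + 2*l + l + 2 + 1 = 5*d^2 - 8*d + l*(3 - 5*d) + 3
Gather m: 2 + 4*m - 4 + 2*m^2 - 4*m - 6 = 2*m^2 - 8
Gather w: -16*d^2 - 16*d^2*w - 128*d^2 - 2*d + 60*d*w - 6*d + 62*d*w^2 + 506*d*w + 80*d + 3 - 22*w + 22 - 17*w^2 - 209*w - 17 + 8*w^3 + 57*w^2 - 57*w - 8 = -144*d^2 + 72*d + 8*w^3 + w^2*(62*d + 40) + w*(-16*d^2 + 566*d - 288)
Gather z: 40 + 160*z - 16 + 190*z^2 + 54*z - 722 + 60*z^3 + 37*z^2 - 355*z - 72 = 60*z^3 + 227*z^2 - 141*z - 770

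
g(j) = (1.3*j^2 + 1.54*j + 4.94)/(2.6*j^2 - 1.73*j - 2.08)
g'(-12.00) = -0.00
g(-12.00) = 0.44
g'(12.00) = -0.01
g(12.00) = 0.60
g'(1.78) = -7.37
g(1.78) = 3.83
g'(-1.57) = 0.78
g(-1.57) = 0.81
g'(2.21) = -2.03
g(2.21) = 2.16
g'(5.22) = -0.09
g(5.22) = 0.81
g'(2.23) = -1.95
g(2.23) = 2.12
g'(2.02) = -3.27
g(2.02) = 2.65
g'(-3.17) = 0.05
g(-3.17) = 0.44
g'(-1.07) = 4.17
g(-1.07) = 1.74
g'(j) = (1.73 - 5.2*j)*(1.3*j^2 + 1.54*j + 4.94)/(2.6*j^2 - 1.73*j - 2.08)^2 + (2.6*j + 1.54)/(2.6*j^2 - 1.73*j - 2.08) = (-6.253*j^2 - 31.096*j + 5.343)/(6.76*j^4 - 8.996*j^3 - 7.8231*j^2 + 7.1968*j + 4.3264)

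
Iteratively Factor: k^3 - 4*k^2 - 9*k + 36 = (k + 3)*(k^2 - 7*k + 12) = (k - 3)*(k + 3)*(k - 4)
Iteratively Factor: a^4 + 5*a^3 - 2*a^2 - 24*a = (a - 2)*(a^3 + 7*a^2 + 12*a) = (a - 2)*(a + 4)*(a^2 + 3*a) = a*(a - 2)*(a + 4)*(a + 3)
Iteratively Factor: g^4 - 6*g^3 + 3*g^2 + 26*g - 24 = (g - 4)*(g^3 - 2*g^2 - 5*g + 6) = (g - 4)*(g - 3)*(g^2 + g - 2) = (g - 4)*(g - 3)*(g + 2)*(g - 1)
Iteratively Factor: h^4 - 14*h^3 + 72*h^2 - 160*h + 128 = (h - 4)*(h^3 - 10*h^2 + 32*h - 32) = (h - 4)*(h - 2)*(h^2 - 8*h + 16) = (h - 4)^2*(h - 2)*(h - 4)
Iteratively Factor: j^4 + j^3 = (j)*(j^3 + j^2) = j*(j + 1)*(j^2) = j^2*(j + 1)*(j)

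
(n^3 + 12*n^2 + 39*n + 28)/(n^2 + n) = n + 11 + 28/n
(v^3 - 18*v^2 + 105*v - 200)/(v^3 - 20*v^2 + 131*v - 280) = (v - 5)/(v - 7)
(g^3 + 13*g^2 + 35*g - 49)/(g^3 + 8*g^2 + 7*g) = (g^2 + 6*g - 7)/(g*(g + 1))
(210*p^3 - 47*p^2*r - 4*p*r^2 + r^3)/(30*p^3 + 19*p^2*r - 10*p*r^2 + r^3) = (7*p + r)/(p + r)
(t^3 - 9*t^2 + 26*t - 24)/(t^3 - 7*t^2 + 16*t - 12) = (t - 4)/(t - 2)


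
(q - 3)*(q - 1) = q^2 - 4*q + 3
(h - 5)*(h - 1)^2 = h^3 - 7*h^2 + 11*h - 5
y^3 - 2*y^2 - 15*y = y*(y - 5)*(y + 3)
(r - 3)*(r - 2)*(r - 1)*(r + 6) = r^4 - 25*r^2 + 60*r - 36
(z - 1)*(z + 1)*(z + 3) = z^3 + 3*z^2 - z - 3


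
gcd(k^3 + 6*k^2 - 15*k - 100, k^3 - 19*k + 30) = k + 5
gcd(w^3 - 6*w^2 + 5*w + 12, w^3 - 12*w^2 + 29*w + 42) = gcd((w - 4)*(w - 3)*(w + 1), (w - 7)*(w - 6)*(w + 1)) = w + 1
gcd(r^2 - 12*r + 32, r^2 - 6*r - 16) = r - 8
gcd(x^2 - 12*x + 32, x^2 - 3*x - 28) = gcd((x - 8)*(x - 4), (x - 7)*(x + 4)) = 1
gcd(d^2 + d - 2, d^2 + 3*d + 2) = d + 2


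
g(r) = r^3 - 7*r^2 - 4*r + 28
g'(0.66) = -11.93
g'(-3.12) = 68.88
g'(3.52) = -16.11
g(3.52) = -29.20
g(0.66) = 22.60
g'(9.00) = 113.00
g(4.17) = -37.89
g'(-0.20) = -1.08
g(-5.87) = -391.98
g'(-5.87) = 181.55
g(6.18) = -28.04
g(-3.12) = -58.03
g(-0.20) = 28.51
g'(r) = 3*r^2 - 14*r - 4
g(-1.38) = 17.56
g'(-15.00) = 881.00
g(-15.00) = -4862.00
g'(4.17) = -10.21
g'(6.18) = 24.06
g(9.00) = 154.00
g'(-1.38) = 21.03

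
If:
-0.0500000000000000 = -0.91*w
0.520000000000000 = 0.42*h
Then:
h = 1.24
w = 0.05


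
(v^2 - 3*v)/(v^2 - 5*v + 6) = v/(v - 2)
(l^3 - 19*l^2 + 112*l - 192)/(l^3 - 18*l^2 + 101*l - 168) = (l - 8)/(l - 7)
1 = 1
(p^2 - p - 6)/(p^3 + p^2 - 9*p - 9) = (p + 2)/(p^2 + 4*p + 3)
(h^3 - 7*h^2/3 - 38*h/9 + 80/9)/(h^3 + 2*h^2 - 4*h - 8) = (9*h^2 - 39*h + 40)/(9*(h^2 - 4))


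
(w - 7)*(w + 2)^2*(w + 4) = w^4 + w^3 - 36*w^2 - 124*w - 112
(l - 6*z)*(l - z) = l^2 - 7*l*z + 6*z^2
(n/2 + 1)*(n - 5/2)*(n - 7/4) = n^3/2 - 9*n^2/8 - 33*n/16 + 35/8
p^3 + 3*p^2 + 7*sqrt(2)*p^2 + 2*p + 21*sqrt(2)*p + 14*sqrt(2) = (p + 1)*(p + 2)*(p + 7*sqrt(2))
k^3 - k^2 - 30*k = k*(k - 6)*(k + 5)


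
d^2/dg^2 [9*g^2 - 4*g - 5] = 18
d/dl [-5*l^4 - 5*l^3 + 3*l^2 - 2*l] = -20*l^3 - 15*l^2 + 6*l - 2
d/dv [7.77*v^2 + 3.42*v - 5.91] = 15.54*v + 3.42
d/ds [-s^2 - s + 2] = -2*s - 1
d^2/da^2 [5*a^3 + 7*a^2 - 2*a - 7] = 30*a + 14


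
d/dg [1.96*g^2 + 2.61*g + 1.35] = 3.92*g + 2.61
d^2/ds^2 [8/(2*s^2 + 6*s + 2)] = 8*(-s^2 - 3*s + (2*s + 3)^2 - 1)/(s^2 + 3*s + 1)^3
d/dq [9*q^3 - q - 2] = 27*q^2 - 1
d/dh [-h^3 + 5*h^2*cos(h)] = h*(-5*h*sin(h) - 3*h + 10*cos(h))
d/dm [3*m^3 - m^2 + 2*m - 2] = 9*m^2 - 2*m + 2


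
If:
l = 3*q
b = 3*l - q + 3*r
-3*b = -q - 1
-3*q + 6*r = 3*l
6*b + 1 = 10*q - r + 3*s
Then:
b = 14/41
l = 3/41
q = 1/41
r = 2/41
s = 39/41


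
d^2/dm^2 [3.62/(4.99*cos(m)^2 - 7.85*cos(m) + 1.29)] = (-360.553448*(1 - cos(m)^2)^2 + 425.40249*cos(m)^3 - 310.140966*cos(m)^2 - 887.46291*cos(m) + 760.095744)/(4.99*cos(m)^2 - 7.85*cos(m) + 1.29)^3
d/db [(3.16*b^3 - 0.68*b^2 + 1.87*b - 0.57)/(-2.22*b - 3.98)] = (-14.0304*b^3 - 36.2208*b^2 + 5.4128*b - 8.708)/(4.9284*b^2 + 17.6712*b + 15.8404)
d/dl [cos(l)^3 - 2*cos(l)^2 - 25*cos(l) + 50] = (-3*cos(l)^2 + 4*cos(l) + 25)*sin(l)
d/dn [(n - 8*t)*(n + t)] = 2*n - 7*t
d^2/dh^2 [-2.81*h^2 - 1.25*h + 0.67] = -5.62000000000000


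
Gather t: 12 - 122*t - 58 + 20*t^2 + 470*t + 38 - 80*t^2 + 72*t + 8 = -60*t^2 + 420*t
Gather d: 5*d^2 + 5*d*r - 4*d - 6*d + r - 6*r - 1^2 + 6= 5*d^2 + d*(5*r - 10) - 5*r + 5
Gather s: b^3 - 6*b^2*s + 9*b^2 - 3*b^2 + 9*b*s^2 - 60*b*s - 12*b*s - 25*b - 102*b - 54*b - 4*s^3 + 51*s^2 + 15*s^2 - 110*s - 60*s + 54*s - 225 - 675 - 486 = b^3 + 6*b^2 - 181*b - 4*s^3 + s^2*(9*b + 66) + s*(-6*b^2 - 72*b - 116) - 1386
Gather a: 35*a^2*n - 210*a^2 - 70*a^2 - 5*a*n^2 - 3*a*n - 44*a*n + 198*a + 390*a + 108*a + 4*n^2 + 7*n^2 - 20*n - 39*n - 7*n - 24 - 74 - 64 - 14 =a^2*(35*n - 280) + a*(-5*n^2 - 47*n + 696) + 11*n^2 - 66*n - 176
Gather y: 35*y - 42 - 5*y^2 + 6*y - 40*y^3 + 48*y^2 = -40*y^3 + 43*y^2 + 41*y - 42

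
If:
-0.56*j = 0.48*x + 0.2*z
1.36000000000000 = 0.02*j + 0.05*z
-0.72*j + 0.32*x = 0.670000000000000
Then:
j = -4.13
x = -7.20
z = 28.85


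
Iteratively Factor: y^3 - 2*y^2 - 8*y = (y)*(y^2 - 2*y - 8) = y*(y - 4)*(y + 2)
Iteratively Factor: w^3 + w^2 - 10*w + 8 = (w - 1)*(w^2 + 2*w - 8) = (w - 1)*(w + 4)*(w - 2)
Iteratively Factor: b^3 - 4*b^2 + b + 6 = (b - 3)*(b^2 - b - 2) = (b - 3)*(b + 1)*(b - 2)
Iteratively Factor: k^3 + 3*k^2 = (k)*(k^2 + 3*k) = k^2*(k + 3)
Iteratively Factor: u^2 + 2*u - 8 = (u + 4)*(u - 2)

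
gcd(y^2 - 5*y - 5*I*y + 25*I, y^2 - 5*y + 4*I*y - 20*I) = y - 5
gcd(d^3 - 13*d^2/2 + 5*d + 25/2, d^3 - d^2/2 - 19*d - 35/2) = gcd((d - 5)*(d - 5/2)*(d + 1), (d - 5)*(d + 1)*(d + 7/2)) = d^2 - 4*d - 5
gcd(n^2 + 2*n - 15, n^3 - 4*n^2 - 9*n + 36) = n - 3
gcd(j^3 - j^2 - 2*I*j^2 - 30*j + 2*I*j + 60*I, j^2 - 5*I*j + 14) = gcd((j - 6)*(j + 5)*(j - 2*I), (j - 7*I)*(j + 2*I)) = 1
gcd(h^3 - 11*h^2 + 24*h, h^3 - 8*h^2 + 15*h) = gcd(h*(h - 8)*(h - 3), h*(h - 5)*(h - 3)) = h^2 - 3*h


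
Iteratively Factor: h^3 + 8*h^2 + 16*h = (h)*(h^2 + 8*h + 16) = h*(h + 4)*(h + 4)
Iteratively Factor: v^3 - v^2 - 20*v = (v + 4)*(v^2 - 5*v) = v*(v + 4)*(v - 5)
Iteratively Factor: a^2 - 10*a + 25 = (a - 5)*(a - 5)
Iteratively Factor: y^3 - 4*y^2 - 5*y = (y)*(y^2 - 4*y - 5) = y*(y - 5)*(y + 1)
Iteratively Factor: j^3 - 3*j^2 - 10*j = (j - 5)*(j^2 + 2*j) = j*(j - 5)*(j + 2)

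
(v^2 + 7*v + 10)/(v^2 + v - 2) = (v + 5)/(v - 1)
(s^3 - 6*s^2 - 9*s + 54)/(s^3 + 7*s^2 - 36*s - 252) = (s^2 - 9)/(s^2 + 13*s + 42)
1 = 1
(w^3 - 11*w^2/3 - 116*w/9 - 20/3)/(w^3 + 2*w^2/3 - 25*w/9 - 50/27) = 3*(w - 6)/(3*w - 5)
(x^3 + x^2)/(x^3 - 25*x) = x*(x + 1)/(x^2 - 25)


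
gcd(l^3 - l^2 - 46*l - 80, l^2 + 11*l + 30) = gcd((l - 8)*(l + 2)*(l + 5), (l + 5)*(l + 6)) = l + 5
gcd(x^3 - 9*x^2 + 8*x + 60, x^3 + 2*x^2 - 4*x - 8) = x + 2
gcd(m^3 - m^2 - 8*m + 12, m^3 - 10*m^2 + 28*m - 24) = m^2 - 4*m + 4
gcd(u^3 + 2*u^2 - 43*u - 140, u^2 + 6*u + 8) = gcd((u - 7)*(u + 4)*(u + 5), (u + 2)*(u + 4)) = u + 4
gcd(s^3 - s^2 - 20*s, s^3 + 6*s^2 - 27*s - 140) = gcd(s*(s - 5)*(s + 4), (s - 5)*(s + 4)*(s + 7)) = s^2 - s - 20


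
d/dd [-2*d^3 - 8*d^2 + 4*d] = -6*d^2 - 16*d + 4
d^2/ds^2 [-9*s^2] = -18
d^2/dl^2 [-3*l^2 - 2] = -6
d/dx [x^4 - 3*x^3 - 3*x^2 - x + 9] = 4*x^3 - 9*x^2 - 6*x - 1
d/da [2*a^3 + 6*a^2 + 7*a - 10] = 6*a^2 + 12*a + 7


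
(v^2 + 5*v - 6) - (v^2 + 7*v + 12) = -2*v - 18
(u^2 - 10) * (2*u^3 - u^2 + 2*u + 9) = 2*u^5 - u^4 - 18*u^3 + 19*u^2 - 20*u - 90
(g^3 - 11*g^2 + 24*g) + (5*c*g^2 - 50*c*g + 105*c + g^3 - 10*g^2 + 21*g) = 5*c*g^2 - 50*c*g + 105*c + 2*g^3 - 21*g^2 + 45*g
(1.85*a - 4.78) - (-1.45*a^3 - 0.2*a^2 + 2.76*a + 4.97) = 1.45*a^3 + 0.2*a^2 - 0.91*a - 9.75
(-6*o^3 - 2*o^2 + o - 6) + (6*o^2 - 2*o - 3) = -6*o^3 + 4*o^2 - o - 9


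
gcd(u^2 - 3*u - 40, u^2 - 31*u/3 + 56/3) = u - 8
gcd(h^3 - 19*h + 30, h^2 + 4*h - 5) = h + 5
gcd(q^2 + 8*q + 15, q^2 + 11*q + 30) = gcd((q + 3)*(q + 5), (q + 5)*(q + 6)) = q + 5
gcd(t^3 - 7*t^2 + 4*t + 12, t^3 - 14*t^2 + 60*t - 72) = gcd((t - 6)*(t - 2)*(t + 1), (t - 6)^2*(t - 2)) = t^2 - 8*t + 12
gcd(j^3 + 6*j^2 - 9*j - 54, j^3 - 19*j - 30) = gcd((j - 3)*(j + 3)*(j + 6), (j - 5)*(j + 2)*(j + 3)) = j + 3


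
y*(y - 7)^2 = y^3 - 14*y^2 + 49*y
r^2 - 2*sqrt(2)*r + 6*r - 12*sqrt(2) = (r + 6)*(r - 2*sqrt(2))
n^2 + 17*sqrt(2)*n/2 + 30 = (n + 5*sqrt(2)/2)*(n + 6*sqrt(2))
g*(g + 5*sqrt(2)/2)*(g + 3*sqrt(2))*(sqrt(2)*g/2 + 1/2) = sqrt(2)*g^4/2 + 6*g^3 + 41*sqrt(2)*g^2/4 + 15*g/2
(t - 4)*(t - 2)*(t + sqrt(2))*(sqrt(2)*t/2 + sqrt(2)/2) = sqrt(2)*t^4/2 - 5*sqrt(2)*t^3/2 + t^3 - 5*t^2 + sqrt(2)*t^2 + 2*t + 4*sqrt(2)*t + 8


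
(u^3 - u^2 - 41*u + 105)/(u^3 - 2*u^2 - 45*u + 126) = (u - 5)/(u - 6)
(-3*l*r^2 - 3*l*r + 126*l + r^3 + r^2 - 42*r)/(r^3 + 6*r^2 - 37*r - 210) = (-3*l + r)/(r + 5)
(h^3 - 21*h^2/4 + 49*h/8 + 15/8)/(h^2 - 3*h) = h - 9/4 - 5/(8*h)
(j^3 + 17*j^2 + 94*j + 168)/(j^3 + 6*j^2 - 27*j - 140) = (j + 6)/(j - 5)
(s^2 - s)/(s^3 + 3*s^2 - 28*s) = (s - 1)/(s^2 + 3*s - 28)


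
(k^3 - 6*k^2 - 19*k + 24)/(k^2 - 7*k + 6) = (k^2 - 5*k - 24)/(k - 6)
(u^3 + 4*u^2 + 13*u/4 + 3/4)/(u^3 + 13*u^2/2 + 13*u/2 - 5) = (4*u^3 + 16*u^2 + 13*u + 3)/(2*(2*u^3 + 13*u^2 + 13*u - 10))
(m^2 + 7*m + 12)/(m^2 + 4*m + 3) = (m + 4)/(m + 1)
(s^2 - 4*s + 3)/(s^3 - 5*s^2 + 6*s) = (s - 1)/(s*(s - 2))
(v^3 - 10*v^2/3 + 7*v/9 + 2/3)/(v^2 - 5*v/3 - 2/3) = (v^2 - 11*v/3 + 2)/(v - 2)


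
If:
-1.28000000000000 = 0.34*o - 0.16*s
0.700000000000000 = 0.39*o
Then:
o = 1.79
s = 11.81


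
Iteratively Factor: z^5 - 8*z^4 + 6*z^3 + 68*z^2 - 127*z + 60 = (z - 4)*(z^4 - 4*z^3 - 10*z^2 + 28*z - 15) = (z - 4)*(z - 1)*(z^3 - 3*z^2 - 13*z + 15) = (z - 5)*(z - 4)*(z - 1)*(z^2 + 2*z - 3) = (z - 5)*(z - 4)*(z - 1)*(z + 3)*(z - 1)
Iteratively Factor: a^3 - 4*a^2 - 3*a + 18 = (a - 3)*(a^2 - a - 6) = (a - 3)^2*(a + 2)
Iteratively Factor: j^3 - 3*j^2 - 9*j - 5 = (j - 5)*(j^2 + 2*j + 1) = (j - 5)*(j + 1)*(j + 1)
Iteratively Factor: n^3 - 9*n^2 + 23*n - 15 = (n - 1)*(n^2 - 8*n + 15) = (n - 3)*(n - 1)*(n - 5)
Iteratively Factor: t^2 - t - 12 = (t - 4)*(t + 3)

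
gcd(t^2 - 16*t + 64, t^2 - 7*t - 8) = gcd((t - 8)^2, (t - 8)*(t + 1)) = t - 8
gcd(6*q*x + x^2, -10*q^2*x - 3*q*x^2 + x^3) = x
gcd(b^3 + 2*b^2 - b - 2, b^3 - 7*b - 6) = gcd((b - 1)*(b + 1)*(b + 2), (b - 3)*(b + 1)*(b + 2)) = b^2 + 3*b + 2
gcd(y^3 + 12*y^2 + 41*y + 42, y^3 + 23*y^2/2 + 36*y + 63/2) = y^2 + 10*y + 21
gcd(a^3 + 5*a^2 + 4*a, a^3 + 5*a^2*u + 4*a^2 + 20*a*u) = a^2 + 4*a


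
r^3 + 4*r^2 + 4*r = r*(r + 2)^2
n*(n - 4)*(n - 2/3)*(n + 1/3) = n^4 - 13*n^3/3 + 10*n^2/9 + 8*n/9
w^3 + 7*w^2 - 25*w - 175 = (w - 5)*(w + 5)*(w + 7)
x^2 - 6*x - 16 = (x - 8)*(x + 2)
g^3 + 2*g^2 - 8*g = g*(g - 2)*(g + 4)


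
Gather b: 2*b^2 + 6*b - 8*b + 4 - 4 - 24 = 2*b^2 - 2*b - 24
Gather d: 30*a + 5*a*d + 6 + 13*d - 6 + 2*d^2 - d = 30*a + 2*d^2 + d*(5*a + 12)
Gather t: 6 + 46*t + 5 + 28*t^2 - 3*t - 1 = 28*t^2 + 43*t + 10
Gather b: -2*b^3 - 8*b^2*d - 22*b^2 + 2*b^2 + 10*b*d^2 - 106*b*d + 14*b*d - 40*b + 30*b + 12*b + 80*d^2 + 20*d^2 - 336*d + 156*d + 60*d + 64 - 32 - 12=-2*b^3 + b^2*(-8*d - 20) + b*(10*d^2 - 92*d + 2) + 100*d^2 - 120*d + 20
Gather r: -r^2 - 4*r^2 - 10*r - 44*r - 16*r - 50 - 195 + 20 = -5*r^2 - 70*r - 225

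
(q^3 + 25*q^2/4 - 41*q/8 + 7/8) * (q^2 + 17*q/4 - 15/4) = q^5 + 21*q^4/2 + 283*q^3/16 - 1419*q^2/32 + 367*q/16 - 105/32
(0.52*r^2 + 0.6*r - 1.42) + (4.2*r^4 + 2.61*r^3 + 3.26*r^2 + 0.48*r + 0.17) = 4.2*r^4 + 2.61*r^3 + 3.78*r^2 + 1.08*r - 1.25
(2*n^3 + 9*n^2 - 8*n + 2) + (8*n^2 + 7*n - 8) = 2*n^3 + 17*n^2 - n - 6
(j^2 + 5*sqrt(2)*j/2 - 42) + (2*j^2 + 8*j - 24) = 3*j^2 + 5*sqrt(2)*j/2 + 8*j - 66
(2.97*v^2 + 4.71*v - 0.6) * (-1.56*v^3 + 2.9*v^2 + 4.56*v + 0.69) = -4.6332*v^5 + 1.2654*v^4 + 28.1382*v^3 + 21.7869*v^2 + 0.5139*v - 0.414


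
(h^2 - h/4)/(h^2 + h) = (h - 1/4)/(h + 1)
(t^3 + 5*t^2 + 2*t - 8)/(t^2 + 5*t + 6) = (t^2 + 3*t - 4)/(t + 3)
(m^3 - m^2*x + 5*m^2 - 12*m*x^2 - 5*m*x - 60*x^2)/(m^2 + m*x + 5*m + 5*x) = (m^2 - m*x - 12*x^2)/(m + x)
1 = 1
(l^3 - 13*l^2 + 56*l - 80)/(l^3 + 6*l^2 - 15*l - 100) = (l^2 - 9*l + 20)/(l^2 + 10*l + 25)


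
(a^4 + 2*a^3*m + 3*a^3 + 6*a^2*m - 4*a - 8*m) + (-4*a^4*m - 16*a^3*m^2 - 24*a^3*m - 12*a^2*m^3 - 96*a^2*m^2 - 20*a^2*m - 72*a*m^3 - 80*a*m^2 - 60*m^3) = -4*a^4*m + a^4 - 16*a^3*m^2 - 22*a^3*m + 3*a^3 - 12*a^2*m^3 - 96*a^2*m^2 - 14*a^2*m - 72*a*m^3 - 80*a*m^2 - 4*a - 60*m^3 - 8*m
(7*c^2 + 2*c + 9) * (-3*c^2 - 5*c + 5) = -21*c^4 - 41*c^3 - 2*c^2 - 35*c + 45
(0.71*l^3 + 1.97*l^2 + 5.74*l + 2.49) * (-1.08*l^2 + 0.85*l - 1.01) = -0.7668*l^5 - 1.5241*l^4 - 5.2418*l^3 + 0.2001*l^2 - 3.6809*l - 2.5149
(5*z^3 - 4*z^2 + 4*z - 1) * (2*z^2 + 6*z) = 10*z^5 + 22*z^4 - 16*z^3 + 22*z^2 - 6*z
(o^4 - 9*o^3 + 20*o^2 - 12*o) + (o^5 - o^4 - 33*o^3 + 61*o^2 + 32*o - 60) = o^5 - 42*o^3 + 81*o^2 + 20*o - 60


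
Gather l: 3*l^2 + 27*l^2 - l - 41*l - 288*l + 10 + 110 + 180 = 30*l^2 - 330*l + 300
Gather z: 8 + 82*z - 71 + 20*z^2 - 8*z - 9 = 20*z^2 + 74*z - 72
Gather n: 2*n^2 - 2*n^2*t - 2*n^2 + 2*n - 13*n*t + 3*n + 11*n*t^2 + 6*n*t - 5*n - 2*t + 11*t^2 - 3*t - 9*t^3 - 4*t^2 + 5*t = -2*n^2*t + n*(11*t^2 - 7*t) - 9*t^3 + 7*t^2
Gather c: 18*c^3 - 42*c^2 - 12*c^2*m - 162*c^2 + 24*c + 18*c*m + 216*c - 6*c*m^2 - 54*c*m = 18*c^3 + c^2*(-12*m - 204) + c*(-6*m^2 - 36*m + 240)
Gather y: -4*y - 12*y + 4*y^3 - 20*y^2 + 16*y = 4*y^3 - 20*y^2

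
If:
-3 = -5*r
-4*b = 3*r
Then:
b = -9/20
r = 3/5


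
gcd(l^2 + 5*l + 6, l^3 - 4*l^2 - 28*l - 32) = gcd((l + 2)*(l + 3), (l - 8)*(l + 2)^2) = l + 2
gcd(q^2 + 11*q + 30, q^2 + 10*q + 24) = q + 6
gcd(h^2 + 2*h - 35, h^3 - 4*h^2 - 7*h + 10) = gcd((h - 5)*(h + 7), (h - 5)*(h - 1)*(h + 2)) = h - 5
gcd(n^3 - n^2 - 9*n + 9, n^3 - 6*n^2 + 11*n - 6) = n^2 - 4*n + 3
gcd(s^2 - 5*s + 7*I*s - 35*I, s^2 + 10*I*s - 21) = s + 7*I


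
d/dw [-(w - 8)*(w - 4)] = 12 - 2*w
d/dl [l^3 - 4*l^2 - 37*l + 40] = 3*l^2 - 8*l - 37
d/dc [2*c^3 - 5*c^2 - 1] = 2*c*(3*c - 5)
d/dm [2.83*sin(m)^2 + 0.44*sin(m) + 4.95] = (5.66*sin(m) + 0.44)*cos(m)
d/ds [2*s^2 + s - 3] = 4*s + 1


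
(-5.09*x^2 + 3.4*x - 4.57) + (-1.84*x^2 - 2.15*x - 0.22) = -6.93*x^2 + 1.25*x - 4.79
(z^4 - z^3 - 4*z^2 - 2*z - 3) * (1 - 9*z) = -9*z^5 + 10*z^4 + 35*z^3 + 14*z^2 + 25*z - 3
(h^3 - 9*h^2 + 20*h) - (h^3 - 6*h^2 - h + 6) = -3*h^2 + 21*h - 6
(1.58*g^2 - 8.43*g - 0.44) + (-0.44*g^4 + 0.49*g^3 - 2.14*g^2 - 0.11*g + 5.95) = -0.44*g^4 + 0.49*g^3 - 0.56*g^2 - 8.54*g + 5.51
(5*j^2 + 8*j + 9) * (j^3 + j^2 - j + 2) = 5*j^5 + 13*j^4 + 12*j^3 + 11*j^2 + 7*j + 18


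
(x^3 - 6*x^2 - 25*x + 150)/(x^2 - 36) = (x^2 - 25)/(x + 6)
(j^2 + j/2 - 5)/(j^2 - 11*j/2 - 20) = (j - 2)/(j - 8)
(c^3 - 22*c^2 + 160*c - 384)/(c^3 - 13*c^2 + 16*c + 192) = (c - 6)/(c + 3)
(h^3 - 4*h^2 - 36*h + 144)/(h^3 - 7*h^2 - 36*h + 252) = (h - 4)/(h - 7)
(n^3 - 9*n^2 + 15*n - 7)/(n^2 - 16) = (n^3 - 9*n^2 + 15*n - 7)/(n^2 - 16)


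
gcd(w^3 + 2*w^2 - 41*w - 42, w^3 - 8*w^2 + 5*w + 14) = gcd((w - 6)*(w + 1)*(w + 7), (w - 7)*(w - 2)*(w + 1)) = w + 1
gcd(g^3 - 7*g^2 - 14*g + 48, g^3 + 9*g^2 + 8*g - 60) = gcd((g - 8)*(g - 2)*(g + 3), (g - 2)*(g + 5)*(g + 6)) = g - 2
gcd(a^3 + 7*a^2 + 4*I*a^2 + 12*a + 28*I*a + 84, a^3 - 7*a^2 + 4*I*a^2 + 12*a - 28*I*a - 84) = a^2 + 4*I*a + 12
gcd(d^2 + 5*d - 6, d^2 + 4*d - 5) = d - 1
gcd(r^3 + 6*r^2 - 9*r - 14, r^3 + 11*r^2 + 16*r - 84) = r^2 + 5*r - 14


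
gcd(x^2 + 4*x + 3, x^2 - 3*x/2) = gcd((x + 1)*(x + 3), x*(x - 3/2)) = 1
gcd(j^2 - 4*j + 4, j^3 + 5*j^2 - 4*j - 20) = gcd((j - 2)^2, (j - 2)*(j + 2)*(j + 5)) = j - 2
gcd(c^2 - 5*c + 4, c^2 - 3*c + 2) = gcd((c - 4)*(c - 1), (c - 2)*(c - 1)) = c - 1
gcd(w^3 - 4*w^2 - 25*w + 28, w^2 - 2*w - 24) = w + 4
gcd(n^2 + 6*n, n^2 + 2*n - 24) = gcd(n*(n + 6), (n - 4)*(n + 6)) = n + 6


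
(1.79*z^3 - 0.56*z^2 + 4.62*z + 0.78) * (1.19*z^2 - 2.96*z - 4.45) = 2.1301*z^5 - 5.9648*z^4 - 0.8101*z^3 - 10.255*z^2 - 22.8678*z - 3.471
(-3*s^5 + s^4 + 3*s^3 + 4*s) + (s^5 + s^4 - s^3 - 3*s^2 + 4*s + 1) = -2*s^5 + 2*s^4 + 2*s^3 - 3*s^2 + 8*s + 1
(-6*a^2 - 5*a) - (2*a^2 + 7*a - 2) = -8*a^2 - 12*a + 2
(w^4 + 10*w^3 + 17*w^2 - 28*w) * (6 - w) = -w^5 - 4*w^4 + 43*w^3 + 130*w^2 - 168*w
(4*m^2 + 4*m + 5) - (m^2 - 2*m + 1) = 3*m^2 + 6*m + 4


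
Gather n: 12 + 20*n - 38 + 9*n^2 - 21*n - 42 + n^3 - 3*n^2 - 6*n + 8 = n^3 + 6*n^2 - 7*n - 60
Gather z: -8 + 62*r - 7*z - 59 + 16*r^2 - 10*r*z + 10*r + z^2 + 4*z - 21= 16*r^2 + 72*r + z^2 + z*(-10*r - 3) - 88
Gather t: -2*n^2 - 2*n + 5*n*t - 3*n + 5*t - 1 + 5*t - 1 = -2*n^2 - 5*n + t*(5*n + 10) - 2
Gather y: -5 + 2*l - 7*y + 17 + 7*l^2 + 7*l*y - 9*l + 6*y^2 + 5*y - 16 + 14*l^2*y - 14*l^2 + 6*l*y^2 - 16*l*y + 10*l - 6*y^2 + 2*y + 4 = -7*l^2 + 6*l*y^2 + 3*l + y*(14*l^2 - 9*l)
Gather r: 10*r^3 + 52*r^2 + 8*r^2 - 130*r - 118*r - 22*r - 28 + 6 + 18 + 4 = 10*r^3 + 60*r^2 - 270*r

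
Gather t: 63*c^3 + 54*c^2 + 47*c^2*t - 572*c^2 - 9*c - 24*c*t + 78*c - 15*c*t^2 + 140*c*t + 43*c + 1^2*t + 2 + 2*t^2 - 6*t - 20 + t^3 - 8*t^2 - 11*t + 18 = 63*c^3 - 518*c^2 + 112*c + t^3 + t^2*(-15*c - 6) + t*(47*c^2 + 116*c - 16)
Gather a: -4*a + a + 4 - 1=3 - 3*a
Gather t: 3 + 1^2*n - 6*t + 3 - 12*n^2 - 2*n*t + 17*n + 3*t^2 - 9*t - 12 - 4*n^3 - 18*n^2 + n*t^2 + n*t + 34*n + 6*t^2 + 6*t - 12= -4*n^3 - 30*n^2 + 52*n + t^2*(n + 9) + t*(-n - 9) - 18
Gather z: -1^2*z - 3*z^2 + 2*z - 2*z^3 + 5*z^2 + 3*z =-2*z^3 + 2*z^2 + 4*z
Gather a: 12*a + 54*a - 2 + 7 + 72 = 66*a + 77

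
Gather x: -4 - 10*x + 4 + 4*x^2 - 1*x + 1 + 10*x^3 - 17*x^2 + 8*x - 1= 10*x^3 - 13*x^2 - 3*x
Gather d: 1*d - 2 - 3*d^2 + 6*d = -3*d^2 + 7*d - 2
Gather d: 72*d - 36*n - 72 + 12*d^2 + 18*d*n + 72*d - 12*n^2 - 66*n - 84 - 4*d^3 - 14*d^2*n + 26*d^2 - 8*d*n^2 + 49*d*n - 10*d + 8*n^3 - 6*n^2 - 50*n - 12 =-4*d^3 + d^2*(38 - 14*n) + d*(-8*n^2 + 67*n + 134) + 8*n^3 - 18*n^2 - 152*n - 168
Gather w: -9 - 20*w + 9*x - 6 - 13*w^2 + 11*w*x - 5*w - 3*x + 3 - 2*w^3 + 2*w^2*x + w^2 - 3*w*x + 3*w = -2*w^3 + w^2*(2*x - 12) + w*(8*x - 22) + 6*x - 12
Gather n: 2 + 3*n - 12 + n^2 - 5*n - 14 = n^2 - 2*n - 24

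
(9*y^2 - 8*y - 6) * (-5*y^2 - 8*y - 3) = -45*y^4 - 32*y^3 + 67*y^2 + 72*y + 18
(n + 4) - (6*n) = 4 - 5*n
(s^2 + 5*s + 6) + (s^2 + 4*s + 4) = 2*s^2 + 9*s + 10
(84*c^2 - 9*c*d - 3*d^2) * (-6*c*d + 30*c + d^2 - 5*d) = -504*c^3*d + 2520*c^3 + 138*c^2*d^2 - 690*c^2*d + 9*c*d^3 - 45*c*d^2 - 3*d^4 + 15*d^3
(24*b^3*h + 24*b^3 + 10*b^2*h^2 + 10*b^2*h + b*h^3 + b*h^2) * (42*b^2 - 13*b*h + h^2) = 1008*b^5*h + 1008*b^5 + 108*b^4*h^2 + 108*b^4*h - 64*b^3*h^3 - 64*b^3*h^2 - 3*b^2*h^4 - 3*b^2*h^3 + b*h^5 + b*h^4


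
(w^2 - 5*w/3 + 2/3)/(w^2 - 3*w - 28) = (-3*w^2 + 5*w - 2)/(3*(-w^2 + 3*w + 28))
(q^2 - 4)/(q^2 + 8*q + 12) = (q - 2)/(q + 6)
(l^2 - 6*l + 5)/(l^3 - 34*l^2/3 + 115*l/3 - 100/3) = 3*(l - 1)/(3*l^2 - 19*l + 20)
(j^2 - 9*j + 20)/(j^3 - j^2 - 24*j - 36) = (-j^2 + 9*j - 20)/(-j^3 + j^2 + 24*j + 36)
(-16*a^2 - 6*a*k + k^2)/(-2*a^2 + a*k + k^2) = (8*a - k)/(a - k)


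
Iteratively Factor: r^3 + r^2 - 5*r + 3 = (r - 1)*(r^2 + 2*r - 3) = (r - 1)*(r + 3)*(r - 1)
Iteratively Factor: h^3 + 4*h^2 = (h)*(h^2 + 4*h) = h^2*(h + 4)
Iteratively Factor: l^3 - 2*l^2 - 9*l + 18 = (l - 2)*(l^2 - 9) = (l - 3)*(l - 2)*(l + 3)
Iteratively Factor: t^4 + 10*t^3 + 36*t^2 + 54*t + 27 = (t + 3)*(t^3 + 7*t^2 + 15*t + 9) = (t + 3)^2*(t^2 + 4*t + 3) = (t + 1)*(t + 3)^2*(t + 3)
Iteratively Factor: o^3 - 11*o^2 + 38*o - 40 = (o - 2)*(o^2 - 9*o + 20) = (o - 5)*(o - 2)*(o - 4)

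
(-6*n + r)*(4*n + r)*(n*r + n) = -24*n^3*r - 24*n^3 - 2*n^2*r^2 - 2*n^2*r + n*r^3 + n*r^2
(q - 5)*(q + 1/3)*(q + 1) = q^3 - 11*q^2/3 - 19*q/3 - 5/3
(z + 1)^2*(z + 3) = z^3 + 5*z^2 + 7*z + 3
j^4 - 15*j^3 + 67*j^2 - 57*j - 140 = (j - 7)*(j - 5)*(j - 4)*(j + 1)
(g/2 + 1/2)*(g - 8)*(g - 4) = g^3/2 - 11*g^2/2 + 10*g + 16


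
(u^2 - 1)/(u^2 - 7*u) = (u^2 - 1)/(u*(u - 7))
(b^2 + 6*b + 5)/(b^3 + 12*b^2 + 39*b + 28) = (b + 5)/(b^2 + 11*b + 28)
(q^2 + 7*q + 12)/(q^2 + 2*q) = (q^2 + 7*q + 12)/(q*(q + 2))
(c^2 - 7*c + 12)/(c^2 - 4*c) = (c - 3)/c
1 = 1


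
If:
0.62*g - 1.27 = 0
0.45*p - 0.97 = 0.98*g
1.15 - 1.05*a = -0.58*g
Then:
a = 2.23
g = 2.05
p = 6.62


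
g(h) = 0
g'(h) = 0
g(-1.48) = 0.00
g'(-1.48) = 0.00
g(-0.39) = 0.00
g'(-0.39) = 0.00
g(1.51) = 0.00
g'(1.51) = 0.00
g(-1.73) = 0.00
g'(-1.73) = 0.00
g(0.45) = 0.00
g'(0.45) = 0.00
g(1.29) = 0.00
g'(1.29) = 0.00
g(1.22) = 0.00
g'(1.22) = 0.00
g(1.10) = 0.00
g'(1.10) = 0.00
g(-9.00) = 0.00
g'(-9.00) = 0.00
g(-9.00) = 0.00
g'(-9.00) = 0.00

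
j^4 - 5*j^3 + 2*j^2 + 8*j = j*(j - 4)*(j - 2)*(j + 1)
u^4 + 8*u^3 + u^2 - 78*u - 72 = (u - 3)*(u + 1)*(u + 4)*(u + 6)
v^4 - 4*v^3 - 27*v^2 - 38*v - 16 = (v - 8)*(v + 1)^2*(v + 2)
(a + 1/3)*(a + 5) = a^2 + 16*a/3 + 5/3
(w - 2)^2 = w^2 - 4*w + 4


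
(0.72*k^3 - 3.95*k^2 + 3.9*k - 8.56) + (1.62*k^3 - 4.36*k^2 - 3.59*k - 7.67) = 2.34*k^3 - 8.31*k^2 + 0.31*k - 16.23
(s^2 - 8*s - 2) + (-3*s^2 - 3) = -2*s^2 - 8*s - 5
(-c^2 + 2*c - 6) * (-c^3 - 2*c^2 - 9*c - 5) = c^5 + 11*c^3 - c^2 + 44*c + 30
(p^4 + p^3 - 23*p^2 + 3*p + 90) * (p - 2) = p^5 - p^4 - 25*p^3 + 49*p^2 + 84*p - 180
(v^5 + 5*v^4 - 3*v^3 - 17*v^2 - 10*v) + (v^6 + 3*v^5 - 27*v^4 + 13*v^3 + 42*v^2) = v^6 + 4*v^5 - 22*v^4 + 10*v^3 + 25*v^2 - 10*v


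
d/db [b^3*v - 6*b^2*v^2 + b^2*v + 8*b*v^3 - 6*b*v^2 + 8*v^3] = v*(3*b^2 - 12*b*v + 2*b + 8*v^2 - 6*v)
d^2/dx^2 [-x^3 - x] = -6*x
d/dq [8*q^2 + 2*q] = 16*q + 2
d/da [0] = 0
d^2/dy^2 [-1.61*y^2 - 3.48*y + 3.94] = -3.22000000000000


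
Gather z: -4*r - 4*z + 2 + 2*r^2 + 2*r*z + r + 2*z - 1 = 2*r^2 - 3*r + z*(2*r - 2) + 1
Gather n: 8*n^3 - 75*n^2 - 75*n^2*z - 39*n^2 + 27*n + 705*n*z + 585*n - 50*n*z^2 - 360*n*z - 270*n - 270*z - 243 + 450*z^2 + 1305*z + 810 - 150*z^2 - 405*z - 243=8*n^3 + n^2*(-75*z - 114) + n*(-50*z^2 + 345*z + 342) + 300*z^2 + 630*z + 324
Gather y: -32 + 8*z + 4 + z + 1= 9*z - 27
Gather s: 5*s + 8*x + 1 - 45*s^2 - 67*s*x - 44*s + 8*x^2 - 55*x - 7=-45*s^2 + s*(-67*x - 39) + 8*x^2 - 47*x - 6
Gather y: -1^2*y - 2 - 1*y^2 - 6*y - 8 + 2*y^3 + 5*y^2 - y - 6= 2*y^3 + 4*y^2 - 8*y - 16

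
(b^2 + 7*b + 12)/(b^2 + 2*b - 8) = (b + 3)/(b - 2)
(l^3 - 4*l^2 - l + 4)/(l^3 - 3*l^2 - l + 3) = (l - 4)/(l - 3)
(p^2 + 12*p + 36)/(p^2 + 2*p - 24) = (p + 6)/(p - 4)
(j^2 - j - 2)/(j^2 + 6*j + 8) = (j^2 - j - 2)/(j^2 + 6*j + 8)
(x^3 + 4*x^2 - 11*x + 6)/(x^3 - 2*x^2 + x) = (x + 6)/x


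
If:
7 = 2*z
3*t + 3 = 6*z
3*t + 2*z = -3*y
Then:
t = 6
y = -25/3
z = 7/2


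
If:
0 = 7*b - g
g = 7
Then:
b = 1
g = 7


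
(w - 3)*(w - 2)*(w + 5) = w^3 - 19*w + 30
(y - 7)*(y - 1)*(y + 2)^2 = y^4 - 4*y^3 - 21*y^2 - 4*y + 28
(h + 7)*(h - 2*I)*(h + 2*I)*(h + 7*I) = h^4 + 7*h^3 + 7*I*h^3 + 4*h^2 + 49*I*h^2 + 28*h + 28*I*h + 196*I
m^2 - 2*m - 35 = (m - 7)*(m + 5)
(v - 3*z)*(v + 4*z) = v^2 + v*z - 12*z^2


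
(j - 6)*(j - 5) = j^2 - 11*j + 30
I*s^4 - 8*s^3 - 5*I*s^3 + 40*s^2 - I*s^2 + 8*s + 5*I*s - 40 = (s - 5)*(s + 1)*(s + 8*I)*(I*s - I)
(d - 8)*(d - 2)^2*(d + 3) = d^4 - 9*d^3 + 76*d - 96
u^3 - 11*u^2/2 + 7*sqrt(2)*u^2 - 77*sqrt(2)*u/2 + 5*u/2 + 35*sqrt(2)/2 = (u - 5)*(u - 1/2)*(u + 7*sqrt(2))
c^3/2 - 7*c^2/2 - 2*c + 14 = (c/2 + 1)*(c - 7)*(c - 2)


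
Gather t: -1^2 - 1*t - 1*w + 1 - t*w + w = t*(-w - 1)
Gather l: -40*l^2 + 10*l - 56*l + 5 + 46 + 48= -40*l^2 - 46*l + 99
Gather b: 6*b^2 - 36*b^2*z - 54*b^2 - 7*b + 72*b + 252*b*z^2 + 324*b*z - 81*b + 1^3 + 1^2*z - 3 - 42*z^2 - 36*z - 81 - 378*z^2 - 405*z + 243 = b^2*(-36*z - 48) + b*(252*z^2 + 324*z - 16) - 420*z^2 - 440*z + 160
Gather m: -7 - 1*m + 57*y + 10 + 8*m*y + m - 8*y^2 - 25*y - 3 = 8*m*y - 8*y^2 + 32*y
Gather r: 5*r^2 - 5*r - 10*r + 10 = 5*r^2 - 15*r + 10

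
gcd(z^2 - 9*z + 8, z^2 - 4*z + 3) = z - 1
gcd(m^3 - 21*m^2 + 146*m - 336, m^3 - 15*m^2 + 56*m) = m^2 - 15*m + 56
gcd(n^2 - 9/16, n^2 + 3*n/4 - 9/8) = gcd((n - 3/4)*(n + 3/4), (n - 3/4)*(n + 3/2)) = n - 3/4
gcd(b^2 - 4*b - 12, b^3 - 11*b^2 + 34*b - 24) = b - 6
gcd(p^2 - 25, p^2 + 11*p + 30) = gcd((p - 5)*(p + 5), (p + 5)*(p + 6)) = p + 5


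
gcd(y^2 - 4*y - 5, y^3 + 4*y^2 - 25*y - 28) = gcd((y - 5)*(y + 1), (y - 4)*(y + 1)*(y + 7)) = y + 1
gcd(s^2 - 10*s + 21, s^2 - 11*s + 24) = s - 3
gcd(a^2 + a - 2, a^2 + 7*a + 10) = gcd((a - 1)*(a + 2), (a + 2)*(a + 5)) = a + 2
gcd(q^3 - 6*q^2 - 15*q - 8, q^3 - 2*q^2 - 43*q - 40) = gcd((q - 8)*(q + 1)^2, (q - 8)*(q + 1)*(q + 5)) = q^2 - 7*q - 8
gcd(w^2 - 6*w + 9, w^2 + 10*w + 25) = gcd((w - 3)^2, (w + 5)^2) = 1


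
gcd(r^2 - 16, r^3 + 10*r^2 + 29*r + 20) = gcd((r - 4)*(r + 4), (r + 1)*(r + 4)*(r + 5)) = r + 4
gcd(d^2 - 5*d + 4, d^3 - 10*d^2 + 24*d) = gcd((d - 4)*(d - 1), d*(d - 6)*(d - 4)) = d - 4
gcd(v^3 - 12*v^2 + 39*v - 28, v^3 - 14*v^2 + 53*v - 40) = v - 1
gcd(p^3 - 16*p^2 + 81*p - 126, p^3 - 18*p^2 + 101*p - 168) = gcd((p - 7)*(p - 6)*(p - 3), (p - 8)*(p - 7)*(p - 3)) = p^2 - 10*p + 21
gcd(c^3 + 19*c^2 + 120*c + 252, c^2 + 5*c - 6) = c + 6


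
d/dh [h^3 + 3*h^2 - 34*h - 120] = 3*h^2 + 6*h - 34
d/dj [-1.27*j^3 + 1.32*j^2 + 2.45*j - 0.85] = -3.81*j^2 + 2.64*j + 2.45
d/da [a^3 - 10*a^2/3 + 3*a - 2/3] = 3*a^2 - 20*a/3 + 3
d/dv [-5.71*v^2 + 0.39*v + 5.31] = 0.39 - 11.42*v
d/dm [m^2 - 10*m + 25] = 2*m - 10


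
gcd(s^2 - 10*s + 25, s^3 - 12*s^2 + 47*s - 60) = s - 5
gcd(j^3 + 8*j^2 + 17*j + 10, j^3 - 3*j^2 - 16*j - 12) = j^2 + 3*j + 2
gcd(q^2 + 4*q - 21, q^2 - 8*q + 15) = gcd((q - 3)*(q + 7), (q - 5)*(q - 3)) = q - 3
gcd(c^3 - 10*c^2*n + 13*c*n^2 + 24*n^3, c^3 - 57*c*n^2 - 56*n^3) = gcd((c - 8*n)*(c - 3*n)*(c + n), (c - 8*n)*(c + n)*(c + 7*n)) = c^2 - 7*c*n - 8*n^2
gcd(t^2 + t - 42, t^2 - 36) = t - 6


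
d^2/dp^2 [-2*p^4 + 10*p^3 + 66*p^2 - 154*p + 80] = -24*p^2 + 60*p + 132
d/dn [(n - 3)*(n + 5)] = 2*n + 2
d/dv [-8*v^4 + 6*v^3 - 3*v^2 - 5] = 2*v*(-16*v^2 + 9*v - 3)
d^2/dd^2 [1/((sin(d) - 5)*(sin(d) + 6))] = (-4*sin(d)^4 - 3*sin(d)^3 - 115*sin(d)^2 - 24*sin(d) + 62)/((sin(d) - 5)^3*(sin(d) + 6)^3)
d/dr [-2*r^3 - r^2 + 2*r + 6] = -6*r^2 - 2*r + 2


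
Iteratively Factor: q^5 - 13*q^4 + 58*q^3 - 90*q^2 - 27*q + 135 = (q - 5)*(q^4 - 8*q^3 + 18*q^2 - 27) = (q - 5)*(q - 3)*(q^3 - 5*q^2 + 3*q + 9) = (q - 5)*(q - 3)^2*(q^2 - 2*q - 3) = (q - 5)*(q - 3)^3*(q + 1)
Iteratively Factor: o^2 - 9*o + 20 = (o - 5)*(o - 4)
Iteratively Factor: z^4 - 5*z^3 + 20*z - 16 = (z - 2)*(z^3 - 3*z^2 - 6*z + 8) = (z - 2)*(z + 2)*(z^2 - 5*z + 4) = (z - 4)*(z - 2)*(z + 2)*(z - 1)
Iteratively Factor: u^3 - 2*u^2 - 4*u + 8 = (u - 2)*(u^2 - 4) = (u - 2)*(u + 2)*(u - 2)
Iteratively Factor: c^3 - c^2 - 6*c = (c)*(c^2 - c - 6) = c*(c + 2)*(c - 3)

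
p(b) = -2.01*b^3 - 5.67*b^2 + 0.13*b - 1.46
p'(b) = -6.03*b^2 - 11.34*b + 0.13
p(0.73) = -5.17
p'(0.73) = -11.36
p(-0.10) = -1.53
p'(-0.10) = 1.20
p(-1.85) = -8.38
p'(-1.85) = 0.47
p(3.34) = -139.17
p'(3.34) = -105.01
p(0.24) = -1.78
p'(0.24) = -2.94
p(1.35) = -16.56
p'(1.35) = -26.17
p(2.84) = -92.86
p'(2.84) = -80.71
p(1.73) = -28.61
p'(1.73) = -37.54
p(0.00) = -1.46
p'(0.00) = 0.13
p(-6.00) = 227.80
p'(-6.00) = -148.91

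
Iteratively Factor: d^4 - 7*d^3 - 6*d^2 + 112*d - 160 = (d - 5)*(d^3 - 2*d^2 - 16*d + 32) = (d - 5)*(d + 4)*(d^2 - 6*d + 8) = (d - 5)*(d - 2)*(d + 4)*(d - 4)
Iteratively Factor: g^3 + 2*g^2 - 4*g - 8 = (g + 2)*(g^2 - 4) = (g - 2)*(g + 2)*(g + 2)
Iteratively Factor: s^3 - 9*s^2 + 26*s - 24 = (s - 4)*(s^2 - 5*s + 6) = (s - 4)*(s - 2)*(s - 3)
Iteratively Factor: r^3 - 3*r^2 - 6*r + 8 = (r - 1)*(r^2 - 2*r - 8) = (r - 4)*(r - 1)*(r + 2)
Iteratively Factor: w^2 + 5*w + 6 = (w + 3)*(w + 2)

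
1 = 1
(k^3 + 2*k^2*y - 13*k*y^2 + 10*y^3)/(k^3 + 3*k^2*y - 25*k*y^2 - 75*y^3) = (-k^2 + 3*k*y - 2*y^2)/(-k^2 + 2*k*y + 15*y^2)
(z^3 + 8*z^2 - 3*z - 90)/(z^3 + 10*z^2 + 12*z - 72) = (z^2 + 2*z - 15)/(z^2 + 4*z - 12)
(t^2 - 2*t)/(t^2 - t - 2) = t/(t + 1)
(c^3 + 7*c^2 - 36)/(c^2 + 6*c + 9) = (c^2 + 4*c - 12)/(c + 3)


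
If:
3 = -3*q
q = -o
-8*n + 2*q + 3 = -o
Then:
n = 1/4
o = 1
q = -1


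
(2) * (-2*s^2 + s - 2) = -4*s^2 + 2*s - 4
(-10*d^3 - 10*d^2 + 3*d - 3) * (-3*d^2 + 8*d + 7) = 30*d^5 - 50*d^4 - 159*d^3 - 37*d^2 - 3*d - 21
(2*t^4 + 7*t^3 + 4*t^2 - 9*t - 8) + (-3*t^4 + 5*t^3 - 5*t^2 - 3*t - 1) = -t^4 + 12*t^3 - t^2 - 12*t - 9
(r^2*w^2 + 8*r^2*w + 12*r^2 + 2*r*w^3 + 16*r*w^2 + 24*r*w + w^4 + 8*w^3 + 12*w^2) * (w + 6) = r^2*w^3 + 14*r^2*w^2 + 60*r^2*w + 72*r^2 + 2*r*w^4 + 28*r*w^3 + 120*r*w^2 + 144*r*w + w^5 + 14*w^4 + 60*w^3 + 72*w^2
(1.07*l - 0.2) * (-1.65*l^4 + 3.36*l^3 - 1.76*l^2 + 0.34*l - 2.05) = -1.7655*l^5 + 3.9252*l^4 - 2.5552*l^3 + 0.7158*l^2 - 2.2615*l + 0.41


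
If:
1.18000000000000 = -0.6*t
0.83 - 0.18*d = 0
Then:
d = 4.61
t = -1.97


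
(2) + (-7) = -5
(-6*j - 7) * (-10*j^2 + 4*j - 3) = 60*j^3 + 46*j^2 - 10*j + 21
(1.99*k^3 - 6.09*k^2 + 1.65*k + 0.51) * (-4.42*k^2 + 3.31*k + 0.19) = -8.7958*k^5 + 33.5047*k^4 - 27.0728*k^3 + 2.0502*k^2 + 2.0016*k + 0.0969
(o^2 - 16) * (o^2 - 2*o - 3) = o^4 - 2*o^3 - 19*o^2 + 32*o + 48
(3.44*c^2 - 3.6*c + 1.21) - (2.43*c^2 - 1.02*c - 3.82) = 1.01*c^2 - 2.58*c + 5.03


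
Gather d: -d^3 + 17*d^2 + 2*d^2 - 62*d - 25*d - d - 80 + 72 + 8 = -d^3 + 19*d^2 - 88*d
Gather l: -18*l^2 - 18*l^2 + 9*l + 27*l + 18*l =-36*l^2 + 54*l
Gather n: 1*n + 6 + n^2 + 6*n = n^2 + 7*n + 6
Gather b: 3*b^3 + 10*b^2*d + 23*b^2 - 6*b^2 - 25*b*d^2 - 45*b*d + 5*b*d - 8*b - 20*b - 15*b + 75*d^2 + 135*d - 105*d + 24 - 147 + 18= 3*b^3 + b^2*(10*d + 17) + b*(-25*d^2 - 40*d - 43) + 75*d^2 + 30*d - 105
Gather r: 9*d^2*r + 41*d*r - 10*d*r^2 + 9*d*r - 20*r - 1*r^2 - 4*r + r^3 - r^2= r^3 + r^2*(-10*d - 2) + r*(9*d^2 + 50*d - 24)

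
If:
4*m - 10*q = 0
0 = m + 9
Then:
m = -9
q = -18/5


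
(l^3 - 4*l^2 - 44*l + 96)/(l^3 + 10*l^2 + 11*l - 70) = (l^2 - 2*l - 48)/(l^2 + 12*l + 35)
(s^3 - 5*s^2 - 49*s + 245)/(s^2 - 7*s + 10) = (s^2 - 49)/(s - 2)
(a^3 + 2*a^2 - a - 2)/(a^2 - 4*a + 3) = (a^2 + 3*a + 2)/(a - 3)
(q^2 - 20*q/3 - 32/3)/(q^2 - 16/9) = 3*(q - 8)/(3*q - 4)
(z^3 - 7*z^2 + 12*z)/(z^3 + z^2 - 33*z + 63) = z*(z - 4)/(z^2 + 4*z - 21)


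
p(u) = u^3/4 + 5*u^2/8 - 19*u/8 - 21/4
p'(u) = 3*u^2/4 + 5*u/4 - 19/8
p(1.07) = -6.77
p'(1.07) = -0.18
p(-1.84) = -0.32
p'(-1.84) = -2.14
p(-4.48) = -4.54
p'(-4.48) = 7.08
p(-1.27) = -1.74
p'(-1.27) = -2.75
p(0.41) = -6.10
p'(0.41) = -1.74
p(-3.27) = 0.46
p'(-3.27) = 1.56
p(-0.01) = -5.23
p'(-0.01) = -2.39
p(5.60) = 44.95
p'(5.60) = 28.14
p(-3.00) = 0.75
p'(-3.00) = 0.62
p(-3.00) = 0.75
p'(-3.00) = 0.62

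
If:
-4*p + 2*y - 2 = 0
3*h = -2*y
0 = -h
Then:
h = 0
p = -1/2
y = 0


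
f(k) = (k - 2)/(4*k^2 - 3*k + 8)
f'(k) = (3 - 8*k)*(k - 2)/(4*k^2 - 3*k + 8)^2 + 1/(4*k^2 - 3*k + 8) = (4*k^2 - 3*k - (k - 2)*(8*k - 3) + 8)/(4*k^2 - 3*k + 8)^2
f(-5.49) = -0.05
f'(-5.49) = -0.01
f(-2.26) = -0.12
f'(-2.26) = -0.04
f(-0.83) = -0.21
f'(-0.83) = -0.08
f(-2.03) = -0.13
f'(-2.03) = -0.05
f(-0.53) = -0.24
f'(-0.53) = -0.07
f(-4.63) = -0.06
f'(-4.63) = -0.01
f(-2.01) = -0.13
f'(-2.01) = -0.05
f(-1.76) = -0.15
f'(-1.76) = -0.06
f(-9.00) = -0.03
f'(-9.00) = 0.00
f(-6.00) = -0.05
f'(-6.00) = -0.00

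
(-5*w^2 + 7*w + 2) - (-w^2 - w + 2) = -4*w^2 + 8*w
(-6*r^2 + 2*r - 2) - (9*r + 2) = -6*r^2 - 7*r - 4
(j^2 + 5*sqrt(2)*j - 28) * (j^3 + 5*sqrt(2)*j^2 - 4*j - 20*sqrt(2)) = j^5 + 10*sqrt(2)*j^4 + 18*j^3 - 180*sqrt(2)*j^2 - 88*j + 560*sqrt(2)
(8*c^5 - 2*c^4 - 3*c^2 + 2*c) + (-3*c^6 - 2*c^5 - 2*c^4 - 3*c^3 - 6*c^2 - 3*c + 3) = -3*c^6 + 6*c^5 - 4*c^4 - 3*c^3 - 9*c^2 - c + 3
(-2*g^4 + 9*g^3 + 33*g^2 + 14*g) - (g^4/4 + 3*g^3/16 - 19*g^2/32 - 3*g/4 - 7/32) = -9*g^4/4 + 141*g^3/16 + 1075*g^2/32 + 59*g/4 + 7/32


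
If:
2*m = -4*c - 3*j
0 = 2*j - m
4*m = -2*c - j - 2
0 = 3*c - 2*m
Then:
No Solution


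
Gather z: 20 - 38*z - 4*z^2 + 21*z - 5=-4*z^2 - 17*z + 15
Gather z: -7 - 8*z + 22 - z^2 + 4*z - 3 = -z^2 - 4*z + 12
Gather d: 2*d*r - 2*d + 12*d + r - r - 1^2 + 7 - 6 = d*(2*r + 10)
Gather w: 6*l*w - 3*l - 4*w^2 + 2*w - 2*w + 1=6*l*w - 3*l - 4*w^2 + 1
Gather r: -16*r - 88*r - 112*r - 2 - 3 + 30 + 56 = 81 - 216*r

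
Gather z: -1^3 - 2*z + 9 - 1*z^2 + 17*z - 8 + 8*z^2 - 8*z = 7*z^2 + 7*z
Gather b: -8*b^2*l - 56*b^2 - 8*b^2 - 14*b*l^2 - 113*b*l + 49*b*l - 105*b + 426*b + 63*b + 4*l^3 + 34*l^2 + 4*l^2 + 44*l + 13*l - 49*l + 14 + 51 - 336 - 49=b^2*(-8*l - 64) + b*(-14*l^2 - 64*l + 384) + 4*l^3 + 38*l^2 + 8*l - 320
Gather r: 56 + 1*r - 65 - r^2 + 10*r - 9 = -r^2 + 11*r - 18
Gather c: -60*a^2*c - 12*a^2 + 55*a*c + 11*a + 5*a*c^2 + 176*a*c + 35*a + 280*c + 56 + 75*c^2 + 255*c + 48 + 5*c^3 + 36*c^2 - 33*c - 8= -12*a^2 + 46*a + 5*c^3 + c^2*(5*a + 111) + c*(-60*a^2 + 231*a + 502) + 96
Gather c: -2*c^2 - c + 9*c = -2*c^2 + 8*c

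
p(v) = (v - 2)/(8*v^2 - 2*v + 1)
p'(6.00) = 0.00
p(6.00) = 0.01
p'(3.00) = 0.00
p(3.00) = 0.01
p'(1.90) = 0.04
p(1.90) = -0.00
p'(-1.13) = -0.27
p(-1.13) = -0.23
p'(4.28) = -0.00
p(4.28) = 0.02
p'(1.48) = 0.11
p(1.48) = -0.03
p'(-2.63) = -0.04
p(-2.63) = -0.08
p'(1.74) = 0.06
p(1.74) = -0.01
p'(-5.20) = -0.01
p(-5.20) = -0.03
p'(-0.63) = -0.89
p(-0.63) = -0.48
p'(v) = (2 - 16*v)*(v - 2)/(8*v^2 - 2*v + 1)^2 + 1/(8*v^2 - 2*v + 1) = (-8*v^2 + 32*v - 3)/(64*v^4 - 32*v^3 + 20*v^2 - 4*v + 1)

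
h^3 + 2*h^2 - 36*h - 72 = (h - 6)*(h + 2)*(h + 6)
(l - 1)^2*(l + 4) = l^3 + 2*l^2 - 7*l + 4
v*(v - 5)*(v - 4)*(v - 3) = v^4 - 12*v^3 + 47*v^2 - 60*v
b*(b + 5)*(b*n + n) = b^3*n + 6*b^2*n + 5*b*n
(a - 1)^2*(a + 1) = a^3 - a^2 - a + 1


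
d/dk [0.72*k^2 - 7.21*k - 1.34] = 1.44*k - 7.21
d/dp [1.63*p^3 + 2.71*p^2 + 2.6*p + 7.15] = 4.89*p^2 + 5.42*p + 2.6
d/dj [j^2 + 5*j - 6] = 2*j + 5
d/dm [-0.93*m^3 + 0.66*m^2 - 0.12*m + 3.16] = -2.79*m^2 + 1.32*m - 0.12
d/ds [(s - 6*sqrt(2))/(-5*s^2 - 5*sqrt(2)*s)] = (s^2 - 12*sqrt(2)*s - 12)/(5*s^2*(s^2 + 2*sqrt(2)*s + 2))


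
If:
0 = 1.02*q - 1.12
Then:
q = 1.10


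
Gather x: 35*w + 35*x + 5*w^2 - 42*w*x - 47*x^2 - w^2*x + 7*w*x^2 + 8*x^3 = 5*w^2 + 35*w + 8*x^3 + x^2*(7*w - 47) + x*(-w^2 - 42*w + 35)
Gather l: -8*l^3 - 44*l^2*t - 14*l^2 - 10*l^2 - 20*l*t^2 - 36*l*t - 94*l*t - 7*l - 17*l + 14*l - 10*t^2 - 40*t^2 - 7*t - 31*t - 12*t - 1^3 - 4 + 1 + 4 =-8*l^3 + l^2*(-44*t - 24) + l*(-20*t^2 - 130*t - 10) - 50*t^2 - 50*t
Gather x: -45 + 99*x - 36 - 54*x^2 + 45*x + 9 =-54*x^2 + 144*x - 72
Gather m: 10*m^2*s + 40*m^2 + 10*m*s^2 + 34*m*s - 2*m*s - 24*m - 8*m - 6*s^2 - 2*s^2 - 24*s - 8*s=m^2*(10*s + 40) + m*(10*s^2 + 32*s - 32) - 8*s^2 - 32*s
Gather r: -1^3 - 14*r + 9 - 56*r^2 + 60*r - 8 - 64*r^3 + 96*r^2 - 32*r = -64*r^3 + 40*r^2 + 14*r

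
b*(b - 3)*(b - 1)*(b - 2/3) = b^4 - 14*b^3/3 + 17*b^2/3 - 2*b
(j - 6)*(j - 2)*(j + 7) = j^3 - j^2 - 44*j + 84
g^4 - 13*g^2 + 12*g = g*(g - 3)*(g - 1)*(g + 4)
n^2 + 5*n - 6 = (n - 1)*(n + 6)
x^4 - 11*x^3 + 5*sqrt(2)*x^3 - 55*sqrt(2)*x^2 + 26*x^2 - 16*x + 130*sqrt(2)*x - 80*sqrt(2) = (x - 8)*(x - 2)*(x - 1)*(x + 5*sqrt(2))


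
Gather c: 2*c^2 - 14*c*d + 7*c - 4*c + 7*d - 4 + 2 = 2*c^2 + c*(3 - 14*d) + 7*d - 2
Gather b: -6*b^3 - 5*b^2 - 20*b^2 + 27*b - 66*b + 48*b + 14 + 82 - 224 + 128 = -6*b^3 - 25*b^2 + 9*b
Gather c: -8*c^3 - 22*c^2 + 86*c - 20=-8*c^3 - 22*c^2 + 86*c - 20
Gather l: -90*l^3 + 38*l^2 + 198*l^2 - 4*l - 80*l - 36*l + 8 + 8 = -90*l^3 + 236*l^2 - 120*l + 16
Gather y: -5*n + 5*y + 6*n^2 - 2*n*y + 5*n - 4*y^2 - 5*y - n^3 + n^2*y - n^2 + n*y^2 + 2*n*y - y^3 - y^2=-n^3 + n^2*y + 5*n^2 - y^3 + y^2*(n - 5)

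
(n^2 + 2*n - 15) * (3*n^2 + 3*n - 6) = 3*n^4 + 9*n^3 - 45*n^2 - 57*n + 90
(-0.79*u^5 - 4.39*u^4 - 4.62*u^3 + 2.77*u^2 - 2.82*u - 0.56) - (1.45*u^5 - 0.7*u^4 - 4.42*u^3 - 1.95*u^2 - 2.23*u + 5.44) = -2.24*u^5 - 3.69*u^4 - 0.2*u^3 + 4.72*u^2 - 0.59*u - 6.0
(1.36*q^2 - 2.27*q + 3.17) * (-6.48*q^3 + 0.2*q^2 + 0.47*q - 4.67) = -8.8128*q^5 + 14.9816*q^4 - 20.3564*q^3 - 6.7841*q^2 + 12.0908*q - 14.8039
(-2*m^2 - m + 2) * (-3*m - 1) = 6*m^3 + 5*m^2 - 5*m - 2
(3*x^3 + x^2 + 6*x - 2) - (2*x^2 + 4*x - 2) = 3*x^3 - x^2 + 2*x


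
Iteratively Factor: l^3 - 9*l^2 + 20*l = (l - 4)*(l^2 - 5*l) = (l - 5)*(l - 4)*(l)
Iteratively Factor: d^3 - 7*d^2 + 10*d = (d - 2)*(d^2 - 5*d) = d*(d - 2)*(d - 5)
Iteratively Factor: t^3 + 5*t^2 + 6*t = (t + 2)*(t^2 + 3*t) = t*(t + 2)*(t + 3)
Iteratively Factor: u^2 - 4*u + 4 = (u - 2)*(u - 2)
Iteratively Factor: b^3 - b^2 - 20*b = (b)*(b^2 - b - 20) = b*(b - 5)*(b + 4)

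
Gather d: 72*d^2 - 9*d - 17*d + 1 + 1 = 72*d^2 - 26*d + 2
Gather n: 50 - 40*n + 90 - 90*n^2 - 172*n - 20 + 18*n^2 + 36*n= -72*n^2 - 176*n + 120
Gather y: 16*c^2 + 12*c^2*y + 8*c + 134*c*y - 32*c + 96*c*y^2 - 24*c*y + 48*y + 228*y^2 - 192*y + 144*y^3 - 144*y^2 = 16*c^2 - 24*c + 144*y^3 + y^2*(96*c + 84) + y*(12*c^2 + 110*c - 144)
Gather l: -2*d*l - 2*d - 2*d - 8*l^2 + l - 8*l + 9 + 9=-4*d - 8*l^2 + l*(-2*d - 7) + 18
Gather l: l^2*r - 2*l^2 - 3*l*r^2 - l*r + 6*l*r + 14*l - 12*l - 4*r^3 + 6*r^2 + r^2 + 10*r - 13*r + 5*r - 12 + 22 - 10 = l^2*(r - 2) + l*(-3*r^2 + 5*r + 2) - 4*r^3 + 7*r^2 + 2*r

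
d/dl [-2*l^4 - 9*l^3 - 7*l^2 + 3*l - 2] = -8*l^3 - 27*l^2 - 14*l + 3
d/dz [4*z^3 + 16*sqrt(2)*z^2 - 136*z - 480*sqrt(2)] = 12*z^2 + 32*sqrt(2)*z - 136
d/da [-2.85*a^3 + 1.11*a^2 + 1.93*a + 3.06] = -8.55*a^2 + 2.22*a + 1.93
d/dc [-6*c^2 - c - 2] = -12*c - 1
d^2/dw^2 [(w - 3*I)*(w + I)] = 2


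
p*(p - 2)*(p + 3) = p^3 + p^2 - 6*p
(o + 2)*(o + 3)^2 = o^3 + 8*o^2 + 21*o + 18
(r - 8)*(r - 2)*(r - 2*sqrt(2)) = r^3 - 10*r^2 - 2*sqrt(2)*r^2 + 16*r + 20*sqrt(2)*r - 32*sqrt(2)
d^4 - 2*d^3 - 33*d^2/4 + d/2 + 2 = (d - 4)*(d - 1/2)*(d + 1/2)*(d + 2)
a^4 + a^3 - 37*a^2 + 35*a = a*(a - 5)*(a - 1)*(a + 7)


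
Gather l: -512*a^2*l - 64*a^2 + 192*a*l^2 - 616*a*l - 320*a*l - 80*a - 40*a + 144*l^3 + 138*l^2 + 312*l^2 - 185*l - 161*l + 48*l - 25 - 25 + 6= -64*a^2 - 120*a + 144*l^3 + l^2*(192*a + 450) + l*(-512*a^2 - 936*a - 298) - 44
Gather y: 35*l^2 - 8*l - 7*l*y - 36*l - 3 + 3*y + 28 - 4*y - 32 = 35*l^2 - 44*l + y*(-7*l - 1) - 7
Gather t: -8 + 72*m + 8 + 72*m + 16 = 144*m + 16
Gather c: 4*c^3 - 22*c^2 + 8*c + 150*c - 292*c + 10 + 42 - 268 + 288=4*c^3 - 22*c^2 - 134*c + 72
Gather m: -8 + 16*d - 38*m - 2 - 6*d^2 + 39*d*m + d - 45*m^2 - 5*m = -6*d^2 + 17*d - 45*m^2 + m*(39*d - 43) - 10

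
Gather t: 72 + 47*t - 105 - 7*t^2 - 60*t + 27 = -7*t^2 - 13*t - 6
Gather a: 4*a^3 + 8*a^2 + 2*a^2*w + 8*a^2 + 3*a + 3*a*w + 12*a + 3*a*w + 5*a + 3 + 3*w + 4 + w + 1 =4*a^3 + a^2*(2*w + 16) + a*(6*w + 20) + 4*w + 8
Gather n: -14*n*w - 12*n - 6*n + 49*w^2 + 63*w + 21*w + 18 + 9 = n*(-14*w - 18) + 49*w^2 + 84*w + 27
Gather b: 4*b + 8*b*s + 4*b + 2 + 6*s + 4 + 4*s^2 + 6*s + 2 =b*(8*s + 8) + 4*s^2 + 12*s + 8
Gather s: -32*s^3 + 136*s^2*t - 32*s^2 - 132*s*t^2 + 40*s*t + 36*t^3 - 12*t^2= -32*s^3 + s^2*(136*t - 32) + s*(-132*t^2 + 40*t) + 36*t^3 - 12*t^2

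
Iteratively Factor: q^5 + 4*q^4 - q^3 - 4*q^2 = (q + 4)*(q^4 - q^2) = (q - 1)*(q + 4)*(q^3 + q^2) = q*(q - 1)*(q + 4)*(q^2 + q) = q^2*(q - 1)*(q + 4)*(q + 1)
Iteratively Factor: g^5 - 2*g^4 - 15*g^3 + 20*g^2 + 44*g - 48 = (g - 1)*(g^4 - g^3 - 16*g^2 + 4*g + 48) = (g - 1)*(g + 3)*(g^3 - 4*g^2 - 4*g + 16) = (g - 4)*(g - 1)*(g + 3)*(g^2 - 4) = (g - 4)*(g - 2)*(g - 1)*(g + 3)*(g + 2)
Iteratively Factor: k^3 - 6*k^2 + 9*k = (k)*(k^2 - 6*k + 9) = k*(k - 3)*(k - 3)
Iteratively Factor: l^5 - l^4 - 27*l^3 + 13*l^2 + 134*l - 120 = (l - 2)*(l^4 + l^3 - 25*l^2 - 37*l + 60) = (l - 2)*(l - 1)*(l^3 + 2*l^2 - 23*l - 60) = (l - 5)*(l - 2)*(l - 1)*(l^2 + 7*l + 12) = (l - 5)*(l - 2)*(l - 1)*(l + 4)*(l + 3)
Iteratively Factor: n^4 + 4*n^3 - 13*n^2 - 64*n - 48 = (n - 4)*(n^3 + 8*n^2 + 19*n + 12) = (n - 4)*(n + 4)*(n^2 + 4*n + 3) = (n - 4)*(n + 1)*(n + 4)*(n + 3)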